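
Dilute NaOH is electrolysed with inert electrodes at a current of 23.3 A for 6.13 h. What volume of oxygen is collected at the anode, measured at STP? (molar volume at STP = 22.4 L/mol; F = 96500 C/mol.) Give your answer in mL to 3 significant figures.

29800 mL

Q = It = 23.3 × 22068 = 5.142×10^5 C
n(e⁻) = Q/F = 5.142×10^5/96500 = 5.328 mol
2H₂O → O₂ + 4H⁺ + 4e⁻, so n(O₂) = 5.328 / 4 = 1.332 mol
V = 1.332 × 22.4 = 29.84 L
= 29800 mL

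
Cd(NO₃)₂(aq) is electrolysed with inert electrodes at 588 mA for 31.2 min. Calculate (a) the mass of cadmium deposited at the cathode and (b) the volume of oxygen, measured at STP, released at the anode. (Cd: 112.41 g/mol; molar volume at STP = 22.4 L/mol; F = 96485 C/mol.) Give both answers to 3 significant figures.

0.641 g Cd; 0.0639 L O₂

Q = 0.588 × 1872 = 1101 C; n(e⁻) = 1101 / 96485 = 0.01141 mol
Cathode: Cd²⁺ + 2e⁻ → Cd → n(Cd) = 0.01141/2 = 0.005705 mol → 0.641 g
Anode: 2H₂O → O₂ + 4H⁺ + 4e⁻ → n(O₂) = 0.01141/4 = 0.002853 mol → 0.0639 L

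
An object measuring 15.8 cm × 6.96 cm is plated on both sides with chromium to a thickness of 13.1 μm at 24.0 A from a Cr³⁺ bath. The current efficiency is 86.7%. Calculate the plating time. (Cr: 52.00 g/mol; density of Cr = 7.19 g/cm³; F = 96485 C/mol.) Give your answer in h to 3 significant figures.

Plated area = 2 × 15.8 × 6.96 = 219.9 cm²
Volume = 219.9 × 13.1×10⁻⁴ cm = 0.2881 cm³
m(Cr) = 0.2881 × 7.19 = 2.071 g
n(Cr) = 2.071 / 52.00 = 0.03983 mol; n(e⁻) = 3 × 0.03983 = 0.1195 mol
Q = 0.1195 × 96485 / 0.867 = 13300 C
t = 13300 / 24.0 = 554.2 s = 0.154 h

0.154 h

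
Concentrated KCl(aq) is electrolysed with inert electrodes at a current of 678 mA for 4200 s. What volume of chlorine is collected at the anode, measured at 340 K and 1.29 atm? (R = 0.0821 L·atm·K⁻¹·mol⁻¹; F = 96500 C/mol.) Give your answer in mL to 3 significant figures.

Q = It = 0.678 × 4200 = 2848 C
n(e⁻) = Q/F = 2848/96500 = 0.02951 mol
2Cl⁻ → Cl₂ + 2e⁻, so n(Cl₂) = 0.02951 / 2 = 0.01476 mol
V = nRT/P = 0.01476 × 0.0821 × 340 / 1.29 = 0.3194 L
= 319 mL

319 mL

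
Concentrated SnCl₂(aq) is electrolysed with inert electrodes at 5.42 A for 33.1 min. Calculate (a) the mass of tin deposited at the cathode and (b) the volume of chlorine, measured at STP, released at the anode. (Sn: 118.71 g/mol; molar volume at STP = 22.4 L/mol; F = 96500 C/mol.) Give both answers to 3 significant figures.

Q = 5.42 × 1986 = 10760 C; n(e⁻) = 10760 / 96500 = 0.1115 mol
Cathode: Sn²⁺ + 2e⁻ → Sn → n(Sn) = 0.1115/2 = 0.05575 mol → 6.62 g
Anode: 2Cl⁻ → Cl₂ + 2e⁻ → n(Cl₂) = 0.1115/2 = 0.05575 mol → 1.25 L

6.62 g Sn; 1.25 L Cl₂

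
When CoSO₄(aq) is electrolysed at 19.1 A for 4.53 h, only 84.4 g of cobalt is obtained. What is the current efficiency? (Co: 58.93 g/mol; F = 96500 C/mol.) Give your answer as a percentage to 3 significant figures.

Q = 19.1 × 16308 = 3.115×10^5 C
n(e⁻) = 3.115×10^5 / 96500 = 3.228 mol
Co²⁺ + 2e⁻ → Co, so theoretical n(Co) = 1.614 mol → 95.11 g
Efficiency = 84.4 / 95.11 = 0.8874 = 88.7%

88.7%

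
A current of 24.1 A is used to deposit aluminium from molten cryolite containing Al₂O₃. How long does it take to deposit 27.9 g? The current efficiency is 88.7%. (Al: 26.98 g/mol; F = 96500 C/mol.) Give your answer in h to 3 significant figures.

3.89 h

n(Al) = 27.9 / 26.98 = 1.034 mol
Al³⁺ + 3e⁻ → Al, so n(e⁻) = 3 × 1.034 = 3.102 mol
Q = 3.102 × 96500 / 0.887 = 3.375×10^5 C
t = Q / I = 3.375×10^5 / 24.1 = 14000 s = 3.89 h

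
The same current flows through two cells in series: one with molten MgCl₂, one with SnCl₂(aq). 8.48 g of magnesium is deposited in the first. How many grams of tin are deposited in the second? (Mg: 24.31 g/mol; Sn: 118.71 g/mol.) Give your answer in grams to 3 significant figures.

n(Mg) = 8.48 / 24.31 = 0.3488 mol
Mg²⁺ + 2e⁻ → Mg, so n(e⁻) = 2 × 0.3488 = 0.6976 mol
Since the cells are in series, n(e⁻) in the Sn cell is also 0.6976 mol.
Sn²⁺ + 2e⁻ → Sn, so n(Sn) = 0.6976 / 2 = 0.3488 mol
m(Sn) = 0.3488 × 118.71 = 41.4 g

41.4 g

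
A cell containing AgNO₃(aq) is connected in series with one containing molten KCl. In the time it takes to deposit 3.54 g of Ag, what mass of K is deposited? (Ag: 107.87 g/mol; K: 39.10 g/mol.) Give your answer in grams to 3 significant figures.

1.28 g

n(Ag) = 3.54 / 107.87 = 0.03282 mol
Ag⁺ + e⁻ → Ag, so n(e⁻) = 0.03282 mol
The cells are in series, so the same charge (and hence the same n(e⁻) = 0.03282 mol) passes through both.
K⁺ + e⁻ → K, so n(K) = 0.03282 mol
m(K) = 0.03282 × 39.10 = 1.28 g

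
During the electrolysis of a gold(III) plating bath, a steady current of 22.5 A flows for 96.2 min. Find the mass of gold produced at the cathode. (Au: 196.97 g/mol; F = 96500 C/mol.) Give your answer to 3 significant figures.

88.4 g

Q = It = 22.5 × 5772 = 1.299×10^5 C
n(e⁻) = 1.299×10^5 / 96500 = 1.346 mol
Au³⁺ + 3e⁻ → Au, so n(Au) = 1.346 / 3 = 0.4487 mol
m = 0.4487 × 196.97 = 88.4 g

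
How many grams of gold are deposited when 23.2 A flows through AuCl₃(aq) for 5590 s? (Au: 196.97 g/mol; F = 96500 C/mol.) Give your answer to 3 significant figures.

88.2 g

Q = It = 23.2 × 5590 = 1.297×10^5 C
n(e⁻) = Q/F = 1.297×10^5/96500 = 1.344 mol
Au³⁺ + 3e⁻ → Au, so n(Au) = 1.344 / 3 = 0.4480 mol
m = 0.4480 × 196.97 = 88.2 g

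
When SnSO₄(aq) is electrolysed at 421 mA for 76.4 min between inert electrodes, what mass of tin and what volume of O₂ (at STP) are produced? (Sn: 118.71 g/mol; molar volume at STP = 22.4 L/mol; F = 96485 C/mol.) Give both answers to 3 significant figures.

1.19 g Sn; 0.112 L O₂

Q = 0.421 × 4584 = 1930 C; n(e⁻) = 1930 / 96485 = 0.02000 mol
Cathode: Sn²⁺ + 2e⁻ → Sn → n(Sn) = 0.02000/2 = 0.01000 mol → 1.19 g
Anode: 2H₂O → O₂ + 4H⁺ + 4e⁻ → n(O₂) = 0.02000/4 = 0.005000 mol → 0.112 L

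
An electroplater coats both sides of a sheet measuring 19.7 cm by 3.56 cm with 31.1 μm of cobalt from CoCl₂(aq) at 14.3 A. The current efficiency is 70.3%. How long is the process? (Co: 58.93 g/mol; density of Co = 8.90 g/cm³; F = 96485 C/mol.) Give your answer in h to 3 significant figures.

0.351 h

Plated area = 2 × 19.7 × 3.56 = 140.3 cm²
Volume = 140.3 × 31.1×10⁻⁴ cm = 0.4363 cm³
m(Co) = 0.4363 × 8.90 = 3.883 g
n(Co) = 3.883 / 58.93 = 0.06589 mol; n(e⁻) = 2 × 0.06589 = 0.1318 mol
Q = 0.1318 × 96485 / 0.703 = 18090 C
t = 18090 / 14.3 = 1265 s = 0.351 h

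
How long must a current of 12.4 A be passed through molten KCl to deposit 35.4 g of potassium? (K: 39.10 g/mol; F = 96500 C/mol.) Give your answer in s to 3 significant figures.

7050 s

n(K) = 35.4 / 39.10 = 0.9054 mol
K⁺ + e⁻ → K, so n(e⁻) = 0.9054 mol
Q = 0.9054 × 96500 = 87370 C
t = Q / I = 87370 / 12.4 = 7046 s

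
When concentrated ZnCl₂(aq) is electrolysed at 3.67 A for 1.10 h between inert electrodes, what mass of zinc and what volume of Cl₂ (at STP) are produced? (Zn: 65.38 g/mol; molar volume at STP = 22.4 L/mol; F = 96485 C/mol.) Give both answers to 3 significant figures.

Q = 3.67 × 3960 = 14530 C; n(e⁻) = 14530 / 96485 = 0.1506 mol
Cathode: Zn²⁺ + 2e⁻ → Zn → n(Zn) = 0.1506/2 = 0.07530 mol → 4.92 g
Anode: 2Cl⁻ → Cl₂ + 2e⁻ → n(Cl₂) = 0.1506/2 = 0.07530 mol → 1.69 L

4.92 g Zn; 1.69 L Cl₂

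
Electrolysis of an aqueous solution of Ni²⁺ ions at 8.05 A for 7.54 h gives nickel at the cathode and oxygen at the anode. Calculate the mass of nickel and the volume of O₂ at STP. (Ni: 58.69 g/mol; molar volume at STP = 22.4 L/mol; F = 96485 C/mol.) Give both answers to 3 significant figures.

66.5 g Ni; 12.7 L O₂

Q = 8.05 × 27144 = 2.185×10^5 C; n(e⁻) = 2.185×10^5 / 96485 = 2.265 mol
Cathode: Ni²⁺ + 2e⁻ → Ni → n(Ni) = 2.265/2 = 1.133 mol → 66.5 g
Anode: 2H₂O → O₂ + 4H⁺ + 4e⁻ → n(O₂) = 2.265/4 = 0.5663 mol → 12.7 L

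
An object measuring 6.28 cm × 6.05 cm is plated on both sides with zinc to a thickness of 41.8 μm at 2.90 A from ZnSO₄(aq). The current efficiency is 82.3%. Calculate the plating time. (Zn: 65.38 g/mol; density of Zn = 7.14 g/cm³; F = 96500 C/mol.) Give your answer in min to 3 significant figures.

Plated area = 2 × 6.28 × 6.05 = 75.99 cm²
Volume = 75.99 × 41.8×10⁻⁴ cm = 0.3176 cm³
m(Zn) = 0.3176 × 7.14 = 2.268 g
n(Zn) = 2.268 / 65.38 = 0.03469 mol; n(e⁻) = 2 × 0.03469 = 0.06938 mol
Q = 0.06938 × 96500 / 0.823 = 8135 C
t = 8135 / 2.90 = 2805 s = 46.8 min

46.8 min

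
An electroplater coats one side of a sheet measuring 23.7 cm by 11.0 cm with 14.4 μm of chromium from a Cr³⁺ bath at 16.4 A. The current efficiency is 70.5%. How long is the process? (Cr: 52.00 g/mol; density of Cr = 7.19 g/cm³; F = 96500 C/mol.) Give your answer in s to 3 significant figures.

1300 s

Plated area = 23.7 × 11.0 = 260.7 cm²
Volume = 260.7 × 14.4×10⁻⁴ cm = 0.3754 cm³
m(Cr) = 0.3754 × 7.19 = 2.699 g
n(Cr) = 2.699 / 52.00 = 0.05190 mol; n(e⁻) = 3 × 0.05190 = 0.1557 mol
Q = 0.1557 × 96500 / 0.705 = 21310 C
t = 21310 / 16.4 = 1299 s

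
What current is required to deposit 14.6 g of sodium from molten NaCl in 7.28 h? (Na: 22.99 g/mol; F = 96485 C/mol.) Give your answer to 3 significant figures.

2.34 A

n(Na) = 14.6 / 22.99 = 0.6351 mol
Na⁺ + e⁻ → Na, so n(e⁻) = 0.6351 mol
Q = 0.6351 × 96485 = 61280 C
I = Q / t = 61280 / 26208 s = 2.34 A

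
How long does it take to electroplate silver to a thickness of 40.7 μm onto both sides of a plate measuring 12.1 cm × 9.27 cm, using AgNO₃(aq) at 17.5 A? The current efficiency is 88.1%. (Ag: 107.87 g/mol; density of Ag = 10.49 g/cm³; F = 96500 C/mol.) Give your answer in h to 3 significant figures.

Plated area = 2 × 12.1 × 9.27 = 224.3 cm²
Volume = 224.3 × 40.7×10⁻⁴ cm = 0.9129 cm³
m(Ag) = 0.9129 × 10.49 = 9.576 g
n(Ag) = 9.576 / 107.87 = 0.08877 mol; n(e⁻) = 0.08877 mol
Q = 0.08877 × 96500 / 0.881 = 9723 C
t = 9723 / 17.5 = 555.6 s = 0.154 h

0.154 h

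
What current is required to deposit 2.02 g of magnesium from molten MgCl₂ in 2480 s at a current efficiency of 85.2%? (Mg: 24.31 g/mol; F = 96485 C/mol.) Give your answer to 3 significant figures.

7.59 A

n(Mg) = 2.02 / 24.31 = 0.08309 mol
Mg²⁺ + 2e⁻ → Mg, so n(e⁻) = 2 × 0.08309 = 0.1662 mol
Q = 0.1662 × 96485 / 0.852 = 18820 C
I = Q / t = 18820 / 2480 s = 7.59 A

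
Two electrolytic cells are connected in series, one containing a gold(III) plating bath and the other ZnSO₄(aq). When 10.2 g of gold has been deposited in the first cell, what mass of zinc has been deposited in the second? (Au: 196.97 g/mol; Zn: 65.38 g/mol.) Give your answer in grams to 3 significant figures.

5.08 g

n(Au) = 10.2 / 196.97 = 0.05178 mol
Au³⁺ + 3e⁻ → Au, so n(e⁻) = 3 × 0.05178 = 0.1553 mol
The cells are in series, so the same charge (and hence the same n(e⁻) = 0.1553 mol) passes through both.
Zn²⁺ + 2e⁻ → Zn, so n(Zn) = 0.1553 / 2 = 0.07765 mol
m(Zn) = 0.07765 × 65.38 = 5.08 g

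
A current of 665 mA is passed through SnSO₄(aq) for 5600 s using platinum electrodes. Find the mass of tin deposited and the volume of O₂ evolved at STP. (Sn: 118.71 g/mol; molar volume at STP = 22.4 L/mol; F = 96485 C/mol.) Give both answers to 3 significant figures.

Q = 0.665 × 5600 = 3724 C; n(e⁻) = 3724 / 96485 = 0.03860 mol
Cathode: Sn²⁺ + 2e⁻ → Sn → n(Sn) = 0.03860/2 = 0.01930 mol → 2.29 g
Anode: 2H₂O → O₂ + 4H⁺ + 4e⁻ → n(O₂) = 0.03860/4 = 0.009650 mol → 0.216 L

2.29 g Sn; 0.216 L O₂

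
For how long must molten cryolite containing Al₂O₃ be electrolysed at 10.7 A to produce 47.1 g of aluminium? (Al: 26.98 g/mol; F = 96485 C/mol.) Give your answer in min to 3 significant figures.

n(Al) = 47.1 / 26.98 = 1.746 mol
Al³⁺ + 3e⁻ → Al, so n(e⁻) = 3 × 1.746 = 5.238 mol
Q = 5.238 × 96485 = 5.054×10^5 C
t = Q / I = 5.054×10^5 / 10.7 = 47230 s = 787 min

787 min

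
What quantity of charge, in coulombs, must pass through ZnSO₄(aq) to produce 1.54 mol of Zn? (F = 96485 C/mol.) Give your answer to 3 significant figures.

2.97×10^5 C

Zn²⁺ + 2e⁻ → Zn, so n(e⁻) = 2 × 1.54 = 3.080 mol
Q = 3.080 × 96485 = 2.972×10^5 C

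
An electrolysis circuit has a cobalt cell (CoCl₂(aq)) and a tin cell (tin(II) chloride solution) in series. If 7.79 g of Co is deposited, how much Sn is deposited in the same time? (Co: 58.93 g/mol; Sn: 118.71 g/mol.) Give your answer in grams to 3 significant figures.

n(Co) = 7.79 / 58.93 = 0.1322 mol
Co²⁺ + 2e⁻ → Co, so n(e⁻) = 2 × 0.1322 = 0.2644 mol
The cells are in series, so the same charge (and hence the same n(e⁻) = 0.2644 mol) passes through both.
Sn²⁺ + 2e⁻ → Sn, so n(Sn) = 0.2644 / 2 = 0.1322 mol
m(Sn) = 0.1322 × 118.71 = 15.7 g

15.7 g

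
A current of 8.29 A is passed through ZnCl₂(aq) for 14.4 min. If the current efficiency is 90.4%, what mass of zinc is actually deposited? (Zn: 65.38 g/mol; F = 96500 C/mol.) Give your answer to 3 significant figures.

Q = 8.29 × 864 = 7163 C
n(e⁻) = 7163 / 96500 = 0.07423 mol
Zn²⁺ + 2e⁻ → Zn, so theoretical m(Zn) = 0.03712 × 65.38 = 2.427 g
Actual mass = 90.4% × 2.427 = 2.19 g

2.19 g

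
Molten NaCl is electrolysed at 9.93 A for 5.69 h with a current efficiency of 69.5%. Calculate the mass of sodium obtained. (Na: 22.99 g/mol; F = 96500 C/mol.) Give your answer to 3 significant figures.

33.7 g

Q = 9.93 × 20484 = 2.034×10^5 C
n(e⁻) = 2.034×10^5 / 96500 = 2.108 mol
Na⁺ + e⁻ → Na, so theoretical m(Na) = 2.108 × 22.99 = 48.46 g
Actual mass = 69.5% × 48.46 = 33.7 g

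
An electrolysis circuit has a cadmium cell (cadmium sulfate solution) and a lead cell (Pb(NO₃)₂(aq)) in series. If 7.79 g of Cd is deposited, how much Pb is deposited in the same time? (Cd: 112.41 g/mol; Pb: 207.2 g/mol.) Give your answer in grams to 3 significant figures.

n(Cd) = 7.79 / 112.41 = 0.06930 mol
Cd²⁺ + 2e⁻ → Cd, so n(e⁻) = 2 × 0.06930 = 0.1386 mol
Same current for the same time ⇒ same n(e⁻) = 0.1386 mol in both cells.
Pb²⁺ + 2e⁻ → Pb, so n(Pb) = 0.1386 / 2 = 0.06930 mol
m(Pb) = 0.06930 × 207.2 = 14.4 g

14.4 g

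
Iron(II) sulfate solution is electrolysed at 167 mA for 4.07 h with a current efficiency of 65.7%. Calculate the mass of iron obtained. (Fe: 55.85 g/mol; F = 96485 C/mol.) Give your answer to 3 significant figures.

Q = 0.167 × 14652 = 2447 C
n(e⁻) = 2447 / 96485 = 0.02536 mol
Fe²⁺ + 2e⁻ → Fe, so theoretical m(Fe) = 0.01268 × 55.85 = 0.7082 g
Actual mass = 65.7% × 0.7082 = 0.465 g

0.465 g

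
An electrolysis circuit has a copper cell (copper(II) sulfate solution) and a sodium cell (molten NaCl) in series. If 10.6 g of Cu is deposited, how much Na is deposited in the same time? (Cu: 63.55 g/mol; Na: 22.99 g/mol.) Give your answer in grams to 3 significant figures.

7.67 g

n(Cu) = 10.6 / 63.55 = 0.1668 mol
Cu²⁺ + 2e⁻ → Cu, so n(e⁻) = 2 × 0.1668 = 0.3336 mol
In series, the same 0.3336 mol of electrons flows through the second cell.
Na⁺ + e⁻ → Na, so n(Na) = 0.3336 mol
m(Na) = 0.3336 × 22.99 = 7.67 g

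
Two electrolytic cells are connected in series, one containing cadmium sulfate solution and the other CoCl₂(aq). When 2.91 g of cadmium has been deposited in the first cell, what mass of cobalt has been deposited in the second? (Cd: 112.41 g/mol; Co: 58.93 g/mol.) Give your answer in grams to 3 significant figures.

1.53 g

n(Cd) = 2.91 / 112.41 = 0.02589 mol
Cd²⁺ + 2e⁻ → Cd, so n(e⁻) = 2 × 0.02589 = 0.05178 mol
In series, the same 0.05178 mol of electrons flows through the second cell.
Co²⁺ + 2e⁻ → Co, so n(Co) = 0.05178 / 2 = 0.02589 mol
m(Co) = 0.02589 × 58.93 = 1.53 g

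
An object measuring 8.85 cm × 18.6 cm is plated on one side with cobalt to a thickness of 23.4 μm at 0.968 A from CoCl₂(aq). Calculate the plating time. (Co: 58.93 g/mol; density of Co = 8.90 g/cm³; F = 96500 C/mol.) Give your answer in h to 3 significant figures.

3.22 h

Plated area = 8.85 × 18.6 = 164.6 cm²
Volume = 164.6 × 23.4×10⁻⁴ cm = 0.3852 cm³
m(Co) = 0.3852 × 8.90 = 3.428 g
n(Co) = 3.428 / 58.93 = 0.05817 mol; n(e⁻) = 2 × 0.05817 = 0.1163 mol
Q = 0.1163 × 96500 = 11220 C
t = 11220 / 0.968 = 11590 s = 3.22 h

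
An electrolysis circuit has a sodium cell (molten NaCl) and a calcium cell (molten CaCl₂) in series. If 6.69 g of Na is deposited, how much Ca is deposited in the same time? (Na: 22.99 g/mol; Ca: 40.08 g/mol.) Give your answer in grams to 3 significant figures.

n(Na) = 6.69 / 22.99 = 0.2910 mol
Na⁺ + e⁻ → Na, so n(e⁻) = 0.2910 mol
Since the cells are in series, n(e⁻) in the Ca cell is also 0.2910 mol.
Ca²⁺ + 2e⁻ → Ca, so n(Ca) = 0.2910 / 2 = 0.1455 mol
m(Ca) = 0.1455 × 40.08 = 5.83 g

5.83 g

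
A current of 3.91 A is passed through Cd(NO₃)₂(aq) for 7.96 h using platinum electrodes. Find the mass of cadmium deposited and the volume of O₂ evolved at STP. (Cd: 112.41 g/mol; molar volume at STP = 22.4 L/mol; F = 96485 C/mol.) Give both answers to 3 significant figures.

Q = 3.91 × 28656 = 1.120×10^5 C; n(e⁻) = 1.120×10^5 / 96485 = 1.161 mol
Cathode: Cd²⁺ + 2e⁻ → Cd → n(Cd) = 1.161/2 = 0.5805 mol → 65.3 g
Anode: 2H₂O → O₂ + 4H⁺ + 4e⁻ → n(O₂) = 1.161/4 = 0.2903 mol → 6.50 L

65.3 g Cd; 6.50 L O₂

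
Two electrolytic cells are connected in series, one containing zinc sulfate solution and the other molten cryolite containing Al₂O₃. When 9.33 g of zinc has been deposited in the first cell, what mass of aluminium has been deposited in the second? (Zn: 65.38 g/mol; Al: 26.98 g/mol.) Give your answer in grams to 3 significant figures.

2.57 g

n(Zn) = 9.33 / 65.38 = 0.1427 mol
Zn²⁺ + 2e⁻ → Zn, so n(e⁻) = 2 × 0.1427 = 0.2854 mol
The cells are in series, so the same charge (and hence the same n(e⁻) = 0.2854 mol) passes through both.
Al³⁺ + 3e⁻ → Al, so n(Al) = 0.2854 / 3 = 0.09513 mol
m(Al) = 0.09513 × 26.98 = 2.57 g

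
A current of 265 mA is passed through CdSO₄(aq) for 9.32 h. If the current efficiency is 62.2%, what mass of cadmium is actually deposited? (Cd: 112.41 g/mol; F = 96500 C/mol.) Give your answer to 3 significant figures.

3.22 g

Q = 0.265 × 33552 = 8891 C
n(e⁻) = 8891 / 96500 = 0.09213 mol
Cd²⁺ + 2e⁻ → Cd, so theoretical m(Cd) = 0.04607 × 112.41 = 5.179 g
Actual mass = 62.2% × 5.179 = 3.22 g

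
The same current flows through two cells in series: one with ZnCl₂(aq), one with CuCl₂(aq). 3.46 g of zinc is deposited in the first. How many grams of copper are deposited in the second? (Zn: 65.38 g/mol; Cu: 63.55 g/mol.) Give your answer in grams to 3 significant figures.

n(Zn) = 3.46 / 65.38 = 0.05292 mol
Zn²⁺ + 2e⁻ → Zn, so n(e⁻) = 2 × 0.05292 = 0.1058 mol
The cells are in series, so the same charge (and hence the same n(e⁻) = 0.1058 mol) passes through both.
Cu²⁺ + 2e⁻ → Cu, so n(Cu) = 0.1058 / 2 = 0.05290 mol
m(Cu) = 0.05290 × 63.55 = 3.36 g

3.36 g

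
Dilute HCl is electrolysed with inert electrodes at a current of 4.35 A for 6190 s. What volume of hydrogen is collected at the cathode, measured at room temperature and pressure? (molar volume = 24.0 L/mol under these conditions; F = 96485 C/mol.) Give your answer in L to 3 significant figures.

3.35 L

Q = 4.35 A × 6190 s = 26930 C
n(e⁻) = Q/F = 26930/96485 = 0.2791 mol
2H⁺ + 2e⁻ → H₂, so n(H₂) = 0.2791 / 2 = 0.1396 mol
V = 0.1396 × 24.0 = 3.350 L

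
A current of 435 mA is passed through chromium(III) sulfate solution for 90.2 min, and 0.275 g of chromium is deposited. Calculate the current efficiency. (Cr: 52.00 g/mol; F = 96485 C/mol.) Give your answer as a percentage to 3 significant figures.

65.0%

Q = 0.435 × 5412 = 2354 C
n(e⁻) = 2354 / 96485 = 0.02440 mol
Cr³⁺ + 3e⁻ → Cr, so theoretical n(Cr) = 0.008133 mol → 0.4229 g
Efficiency = 0.275 / 0.4229 = 0.6503 = 65.0%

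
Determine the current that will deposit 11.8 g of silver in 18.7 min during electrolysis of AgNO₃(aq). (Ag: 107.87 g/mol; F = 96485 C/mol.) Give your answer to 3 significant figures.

n(Ag) = 11.8 / 107.87 = 0.1094 mol
Ag⁺ + e⁻ → Ag, so n(e⁻) = 0.1094 mol
Q = 0.1094 × 96485 = 10560 C
I = Q / t = 10560 / 1122 s = 9.41 A

9.41 A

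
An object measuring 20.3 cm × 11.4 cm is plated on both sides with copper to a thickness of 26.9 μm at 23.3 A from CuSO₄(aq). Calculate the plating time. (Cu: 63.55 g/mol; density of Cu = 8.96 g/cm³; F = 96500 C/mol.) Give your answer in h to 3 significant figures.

Plated area = 2 × 20.3 × 11.4 = 462.8 cm²
Volume = 462.8 × 26.9×10⁻⁴ cm = 1.245 cm³
m(Cu) = 1.245 × 8.96 = 11.16 g
n(Cu) = 11.16 / 63.55 = 0.1756 mol; n(e⁻) = 2 × 0.1756 = 0.3512 mol
Q = 0.3512 × 96500 = 33890 C
t = 33890 / 23.3 = 1455 s = 0.404 h

0.404 h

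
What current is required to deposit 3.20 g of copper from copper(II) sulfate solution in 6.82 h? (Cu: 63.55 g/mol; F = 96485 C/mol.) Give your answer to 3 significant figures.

n(Cu) = 3.20 / 63.55 = 0.05035 mol
Cu²⁺ + 2e⁻ → Cu, so n(e⁻) = 2 × 0.05035 = 0.1007 mol
Q = 0.1007 × 96485 = 9716 C
I = Q / t = 9716 / 24552 s = 0.396 A

0.396 A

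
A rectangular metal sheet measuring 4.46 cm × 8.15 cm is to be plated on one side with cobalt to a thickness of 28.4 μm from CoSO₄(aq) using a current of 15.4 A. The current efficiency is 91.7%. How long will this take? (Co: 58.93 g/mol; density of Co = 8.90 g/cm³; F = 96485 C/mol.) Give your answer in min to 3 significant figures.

3.55 min

Plated area = 4.46 × 8.15 = 36.35 cm²
Volume = 36.35 × 28.4×10⁻⁴ cm = 0.1032 cm³
m(Co) = 0.1032 × 8.90 = 0.9185 g
n(Co) = 0.9185 / 58.93 = 0.01559 mol; n(e⁻) = 2 × 0.01559 = 0.03118 mol
Q = 0.03118 × 96485 / 0.917 = 3281 C
t = 3281 / 15.4 = 213.1 s = 3.55 min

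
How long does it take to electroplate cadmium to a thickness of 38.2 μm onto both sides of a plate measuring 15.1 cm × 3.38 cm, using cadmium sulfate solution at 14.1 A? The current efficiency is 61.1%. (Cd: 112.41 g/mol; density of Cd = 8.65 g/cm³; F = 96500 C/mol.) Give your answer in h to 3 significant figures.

Plated area = 2 × 15.1 × 3.38 = 102.1 cm²
Volume = 102.1 × 38.2×10⁻⁴ cm = 0.3900 cm³
m(Cd) = 0.3900 × 8.65 = 3.374 g
n(Cd) = 3.374 / 112.41 = 0.03002 mol; n(e⁻) = 2 × 0.03002 = 0.06004 mol
Q = 0.06004 × 96500 / 0.611 = 9483 C
t = 9483 / 14.1 = 672.6 s = 0.187 h

0.187 h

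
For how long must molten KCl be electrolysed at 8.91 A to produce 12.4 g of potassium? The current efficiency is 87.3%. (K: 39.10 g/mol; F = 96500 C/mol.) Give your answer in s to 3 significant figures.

n(K) = 12.4 / 39.10 = 0.3171 mol
K⁺ + e⁻ → K, so n(e⁻) = 0.3171 mol
Q = 0.3171 × 96500 / 0.873 = 35050 C
t = Q / I = 35050 / 8.91 = 3934 s

3930 s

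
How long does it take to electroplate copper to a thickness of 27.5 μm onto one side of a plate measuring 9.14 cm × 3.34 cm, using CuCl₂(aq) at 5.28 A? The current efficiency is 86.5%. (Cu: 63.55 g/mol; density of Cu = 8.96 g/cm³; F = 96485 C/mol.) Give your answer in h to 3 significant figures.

0.139 h

Plated area = 9.14 × 3.34 = 30.53 cm²
Volume = 30.53 × 27.5×10⁻⁴ cm = 0.08396 cm³
m(Cu) = 0.08396 × 8.96 = 0.7523 g
n(Cu) = 0.7523 / 63.55 = 0.01184 mol; n(e⁻) = 2 × 0.01184 = 0.02368 mol
Q = 0.02368 × 96485 / 0.865 = 2641 C
t = 2641 / 5.28 = 500.2 s = 0.139 h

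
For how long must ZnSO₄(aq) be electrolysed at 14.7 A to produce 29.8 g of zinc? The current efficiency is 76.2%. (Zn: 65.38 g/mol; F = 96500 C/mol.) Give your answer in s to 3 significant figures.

n(Zn) = 29.8 / 65.38 = 0.4558 mol
Zn²⁺ + 2e⁻ → Zn, so n(e⁻) = 2 × 0.4558 = 0.9116 mol
Q = 0.9116 × 96500 / 0.762 = 1.154×10^5 C
t = Q / I = 1.154×10^5 / 14.7 = 7850 s

7850 s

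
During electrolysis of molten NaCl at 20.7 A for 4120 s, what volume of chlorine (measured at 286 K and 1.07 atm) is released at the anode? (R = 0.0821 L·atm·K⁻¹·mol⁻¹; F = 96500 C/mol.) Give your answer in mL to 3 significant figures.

9700 mL

Charge passed = 20.7 × 4120 = 85280 C
Moles of electrons = 85280 / 96500 = 0.8837 mol
2Cl⁻ → Cl₂ + 2e⁻, so n(Cl₂) = 0.8837 / 2 = 0.4419 mol
V = nRT/P = 0.4419 × 0.0821 × 286 / 1.07 = 9.697 L
= 9700 mL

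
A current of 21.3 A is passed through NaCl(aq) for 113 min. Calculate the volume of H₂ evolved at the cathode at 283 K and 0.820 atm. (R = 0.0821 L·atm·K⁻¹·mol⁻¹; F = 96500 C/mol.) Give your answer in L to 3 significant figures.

21.2 L

Q = It = 21.3 × 6780 = 1.444×10^5 C
n(e⁻) = 1.444×10^5 / 96500 = 1.496 mol
2H⁺ + 2e⁻ → H₂, so n(H₂) = 1.496 / 2 = 0.7480 mol
V = nRT/P = 0.7480 × 0.0821 × 283 / 0.820 = 21.19 L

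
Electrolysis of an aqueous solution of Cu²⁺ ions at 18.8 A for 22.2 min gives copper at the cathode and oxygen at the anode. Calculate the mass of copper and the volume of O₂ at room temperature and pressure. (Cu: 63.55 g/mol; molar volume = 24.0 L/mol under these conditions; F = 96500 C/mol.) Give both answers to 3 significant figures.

Q = 18.8 × 1332 = 25040 C; n(e⁻) = 25040 / 96500 = 0.2595 mol
Cathode: Cu²⁺ + 2e⁻ → Cu → n(Cu) = 0.2595/2 = 0.1298 mol → 8.25 g
Anode: 2H₂O → O₂ + 4H⁺ + 4e⁻ → n(O₂) = 0.2595/4 = 0.06488 mol → 1.56 L

8.25 g Cu; 1.56 L O₂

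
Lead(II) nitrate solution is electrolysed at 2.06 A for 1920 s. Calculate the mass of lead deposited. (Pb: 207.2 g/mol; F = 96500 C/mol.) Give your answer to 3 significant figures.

4.25 g

Q = It = 2.06 × 1920 = 3955 C
n(e⁻) = 3955 / 96500 = 0.04098 mol
Pb²⁺ + 2e⁻ → Pb, so n(Pb) = 0.04098 / 2 = 0.02049 mol
m = 0.02049 × 207.2 = 4.25 g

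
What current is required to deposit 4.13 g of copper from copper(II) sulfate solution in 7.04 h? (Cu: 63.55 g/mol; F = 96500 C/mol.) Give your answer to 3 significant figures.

n(Cu) = 4.13 / 63.55 = 0.06499 mol
Cu²⁺ + 2e⁻ → Cu, so n(e⁻) = 2 × 0.06499 = 0.1300 mol
Q = 0.1300 × 96500 = 12550 C
I = Q / t = 12550 / 25344 s = 0.495 A

0.495 A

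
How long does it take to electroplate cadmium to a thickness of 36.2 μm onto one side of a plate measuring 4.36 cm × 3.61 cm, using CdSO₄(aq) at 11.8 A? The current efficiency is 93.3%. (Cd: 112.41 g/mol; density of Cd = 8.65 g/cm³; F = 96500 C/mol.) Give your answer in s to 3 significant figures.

76.9 s

Plated area = 4.36 × 3.61 = 15.74 cm²
Volume = 15.74 × 36.2×10⁻⁴ cm = 0.05698 cm³
m(Cd) = 0.05698 × 8.65 = 0.4929 g
n(Cd) = 0.4929 / 112.41 = 0.004385 mol; n(e⁻) = 2 × 0.004385 = 0.008770 mol
Q = 0.008770 × 96500 / 0.933 = 907.1 C
t = 907.1 / 11.8 = 76.87 s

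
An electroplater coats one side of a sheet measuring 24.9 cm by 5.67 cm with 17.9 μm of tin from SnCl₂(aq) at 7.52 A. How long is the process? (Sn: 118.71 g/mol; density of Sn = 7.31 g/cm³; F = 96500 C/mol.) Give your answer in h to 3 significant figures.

0.111 h

Plated area = 24.9 × 5.67 = 141.2 cm²
Volume = 141.2 × 17.9×10⁻⁴ cm = 0.2527 cm³
m(Sn) = 0.2527 × 7.31 = 1.847 g
n(Sn) = 1.847 / 118.71 = 0.01556 mol; n(e⁻) = 2 × 0.01556 = 0.03112 mol
Q = 0.03112 × 96500 = 3003 C
t = 3003 / 7.52 = 399.3 s = 0.111 h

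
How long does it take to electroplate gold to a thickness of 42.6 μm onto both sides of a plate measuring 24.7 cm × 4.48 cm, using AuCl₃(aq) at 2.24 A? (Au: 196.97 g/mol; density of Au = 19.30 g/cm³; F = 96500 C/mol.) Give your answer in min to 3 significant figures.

Plated area = 2 × 24.7 × 4.48 = 221.3 cm²
Volume = 221.3 × 42.6×10⁻⁴ cm = 0.9427 cm³
m(Au) = 0.9427 × 19.30 = 18.19 g
n(Au) = 18.19 / 196.97 = 0.09235 mol; n(e⁻) = 3 × 0.09235 = 0.2771 mol
Q = 0.2771 × 96500 = 26740 C
t = 26740 / 2.24 = 11940 s = 199 min

199 min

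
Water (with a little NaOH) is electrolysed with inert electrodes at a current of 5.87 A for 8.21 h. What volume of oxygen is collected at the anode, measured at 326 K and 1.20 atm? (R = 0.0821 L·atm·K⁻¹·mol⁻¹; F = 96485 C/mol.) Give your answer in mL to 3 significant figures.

10000 mL

Charge passed = 5.87 × 29556 = 1.735×10^5 C
n(e⁻) = Q/F = 1.735×10^5/96485 = 1.798 mol
2H₂O → O₂ + 4H⁺ + 4e⁻, so n(O₂) = 1.798 / 4 = 0.4495 mol
V = nRT/P = 0.4495 × 0.0821 × 326 / 1.20 = 10.03 L
= 10000 mL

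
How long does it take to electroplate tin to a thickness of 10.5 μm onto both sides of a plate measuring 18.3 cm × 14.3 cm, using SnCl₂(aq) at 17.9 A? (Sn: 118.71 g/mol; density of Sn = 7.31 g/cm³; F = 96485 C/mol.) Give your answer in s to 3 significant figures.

Plated area = 2 × 18.3 × 14.3 = 523.4 cm²
Volume = 523.4 × 10.5×10⁻⁴ cm = 0.5496 cm³
m(Sn) = 0.5496 × 7.31 = 4.018 g
n(Sn) = 4.018 / 118.71 = 0.03385 mol; n(e⁻) = 2 × 0.03385 = 0.06770 mol
Q = 0.06770 × 96485 = 6532 C
t = 6532 / 17.9 = 364.9 s

365 s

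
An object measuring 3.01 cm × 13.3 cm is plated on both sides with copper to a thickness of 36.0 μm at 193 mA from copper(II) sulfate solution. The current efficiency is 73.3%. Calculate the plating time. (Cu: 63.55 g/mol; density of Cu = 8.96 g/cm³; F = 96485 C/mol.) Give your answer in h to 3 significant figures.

Plated area = 2 × 3.01 × 13.3 = 80.07 cm²
Volume = 80.07 × 36.0×10⁻⁴ cm = 0.2883 cm³
m(Cu) = 0.2883 × 8.96 = 2.583 g
n(Cu) = 2.583 / 63.55 = 0.04065 mol; n(e⁻) = 2 × 0.04065 = 0.08130 mol
Q = 0.08130 × 96485 / 0.733 = 10700 C
t = 10700 / 0.193 = 55440 s = 15.4 h

15.4 h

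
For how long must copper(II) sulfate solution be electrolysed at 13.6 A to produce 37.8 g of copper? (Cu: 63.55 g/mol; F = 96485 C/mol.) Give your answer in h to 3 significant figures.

2.34 h

n(Cu) = 37.8 / 63.55 = 0.5948 mol
Cu²⁺ + 2e⁻ → Cu, so n(e⁻) = 2 × 0.5948 = 1.190 mol
Q = 1.190 × 96485 = 1.148×10^5 C
t = Q / I = 1.148×10^5 / 13.6 = 8441 s = 2.34 h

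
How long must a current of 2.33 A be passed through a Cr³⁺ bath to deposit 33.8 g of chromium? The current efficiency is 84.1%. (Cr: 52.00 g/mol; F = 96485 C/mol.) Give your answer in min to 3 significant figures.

n(Cr) = 33.8 / 52.00 = 0.6500 mol
Cr³⁺ + 3e⁻ → Cr, so n(e⁻) = 3 × 0.6500 = 1.950 mol
Q = 1.950 × 96485 / 0.841 = 2.237×10^5 C
t = Q / I = 2.237×10^5 / 2.33 = 96010 s = 1600 min

1600 min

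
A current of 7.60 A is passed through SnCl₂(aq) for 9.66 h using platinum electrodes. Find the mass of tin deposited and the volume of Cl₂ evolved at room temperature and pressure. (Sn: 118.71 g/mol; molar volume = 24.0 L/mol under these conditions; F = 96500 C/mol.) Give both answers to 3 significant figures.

Q = 7.60 × 34776 = 2.643×10^5 C; n(e⁻) = 2.643×10^5 / 96500 = 2.739 mol
Cathode: Sn²⁺ + 2e⁻ → Sn → n(Sn) = 2.739/2 = 1.370 mol → 163 g
Anode: 2Cl⁻ → Cl₂ + 2e⁻ → n(Cl₂) = 2.739/2 = 1.370 mol → 32.9 L

163 g Sn; 32.9 L Cl₂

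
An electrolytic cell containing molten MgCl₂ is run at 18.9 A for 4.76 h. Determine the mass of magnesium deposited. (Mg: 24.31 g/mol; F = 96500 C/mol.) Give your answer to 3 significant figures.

Charge passed = 18.9 × 17136 = 3.239×10^5 C
Moles of electrons = 3.239×10^5 / 96500 = 3.356 mol
Mg²⁺ + 2e⁻ → Mg, so n(Mg) = 3.356 / 2 = 1.678 mol
m = 1.678 × 24.31 = 40.8 g

40.8 g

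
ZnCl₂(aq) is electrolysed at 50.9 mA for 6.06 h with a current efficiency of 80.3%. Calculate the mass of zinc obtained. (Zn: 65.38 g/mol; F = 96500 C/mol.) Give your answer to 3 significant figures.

0.302 g

Q = 0.0509 × 21816 = 1110 C
n(e⁻) = 1110 / 96500 = 0.01150 mol
Zn²⁺ + 2e⁻ → Zn, so theoretical m(Zn) = 0.005750 × 65.38 = 0.3759 g
Actual mass = 80.3% × 0.3759 = 0.302 g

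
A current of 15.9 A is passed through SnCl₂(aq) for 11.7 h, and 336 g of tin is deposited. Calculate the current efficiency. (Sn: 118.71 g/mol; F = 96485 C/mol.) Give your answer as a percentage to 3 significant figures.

81.6%

Q = 15.9 × 42120 = 6.697×10^5 C
n(e⁻) = 6.697×10^5 / 96485 = 6.941 mol
Sn²⁺ + 2e⁻ → Sn, so theoretical n(Sn) = 3.471 mol → 412.0 g
Efficiency = 336 / 412.0 = 0.8155 = 81.6%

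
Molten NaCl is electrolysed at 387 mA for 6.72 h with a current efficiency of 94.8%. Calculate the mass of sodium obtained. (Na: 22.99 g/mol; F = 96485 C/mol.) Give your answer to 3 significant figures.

Q = 0.387 × 24192 = 9362 C
n(e⁻) = 9362 / 96485 = 0.09703 mol
Na⁺ + e⁻ → Na, so theoretical m(Na) = 0.09703 × 22.99 = 2.231 g
Actual mass = 94.8% × 2.231 = 2.11 g

2.11 g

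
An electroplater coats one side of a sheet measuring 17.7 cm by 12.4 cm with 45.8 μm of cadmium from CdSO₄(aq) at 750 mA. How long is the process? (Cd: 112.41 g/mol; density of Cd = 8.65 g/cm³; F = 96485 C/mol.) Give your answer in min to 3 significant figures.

332 min

Plated area = 17.7 × 12.4 = 219.5 cm²
Volume = 219.5 × 45.8×10⁻⁴ cm = 1.005 cm³
m(Cd) = 1.005 × 8.65 = 8.693 g
n(Cd) = 8.693 / 112.41 = 0.07733 mol; n(e⁻) = 2 × 0.07733 = 0.1547 mol
Q = 0.1547 × 96485 = 14930 C
t = 14930 / 0.750 = 19910 s = 332 min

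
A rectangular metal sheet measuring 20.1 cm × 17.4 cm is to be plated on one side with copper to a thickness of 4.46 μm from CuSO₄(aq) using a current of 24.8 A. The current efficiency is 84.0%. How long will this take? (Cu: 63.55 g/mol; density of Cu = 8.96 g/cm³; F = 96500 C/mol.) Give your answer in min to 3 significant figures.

3.40 min

Plated area = 20.1 × 17.4 = 349.7 cm²
Volume = 349.7 × 4.46×10⁻⁴ cm = 0.1560 cm³
m(Cu) = 0.1560 × 8.96 = 1.398 g
n(Cu) = 1.398 / 63.55 = 0.02200 mol; n(e⁻) = 2 × 0.02200 = 0.04400 mol
Q = 0.04400 × 96500 / 0.840 = 5055 C
t = 5055 / 24.8 = 203.8 s = 3.40 min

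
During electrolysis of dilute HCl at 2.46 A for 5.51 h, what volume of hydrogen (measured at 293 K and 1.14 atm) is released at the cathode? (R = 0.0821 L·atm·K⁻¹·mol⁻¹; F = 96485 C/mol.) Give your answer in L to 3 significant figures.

5.34 L

Charge passed = 2.46 × 19836 = 48800 C
n(e⁻) = 48800 / 96485 = 0.5058 mol
2H⁺ + 2e⁻ → H₂, so n(H₂) = 0.5058 / 2 = 0.2529 mol
V = nRT/P = 0.2529 × 0.0821 × 293 / 1.14 = 5.336 L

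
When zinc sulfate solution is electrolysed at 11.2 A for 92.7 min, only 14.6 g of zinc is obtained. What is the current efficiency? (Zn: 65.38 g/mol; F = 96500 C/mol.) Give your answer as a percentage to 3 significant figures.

Q = 11.2 × 5562 = 62290 C
n(e⁻) = 62290 / 96500 = 0.6455 mol
Zn²⁺ + 2e⁻ → Zn, so theoretical n(Zn) = 0.3228 mol → 21.10 g
Efficiency = 14.6 / 21.10 = 0.6919 = 69.2%

69.2%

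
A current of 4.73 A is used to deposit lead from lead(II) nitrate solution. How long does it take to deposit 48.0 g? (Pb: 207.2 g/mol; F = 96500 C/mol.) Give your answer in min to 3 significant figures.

158 min

n(Pb) = 48.0 / 207.2 = 0.2317 mol
Pb²⁺ + 2e⁻ → Pb, so n(e⁻) = 2 × 0.2317 = 0.4634 mol
Q = 0.4634 × 96500 = 44720 C
t = Q / I = 44720 / 4.73 = 9455 s = 158 min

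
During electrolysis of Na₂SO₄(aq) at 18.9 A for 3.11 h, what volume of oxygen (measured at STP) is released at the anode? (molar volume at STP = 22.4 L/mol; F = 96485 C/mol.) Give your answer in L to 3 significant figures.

Q = It = 18.9 × 11196 = 2.116×10^5 C
n(e⁻) = 2.116×10^5 / 96485 = 2.193 mol
2H₂O → O₂ + 4H⁺ + 4e⁻, so n(O₂) = 2.193 / 4 = 0.5483 mol
V = 0.5483 × 22.4 = 12.28 L

12.3 L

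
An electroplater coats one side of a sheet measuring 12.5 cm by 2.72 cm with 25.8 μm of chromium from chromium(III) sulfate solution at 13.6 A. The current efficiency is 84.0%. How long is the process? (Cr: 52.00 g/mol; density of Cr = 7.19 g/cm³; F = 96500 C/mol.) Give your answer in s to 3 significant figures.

307 s

Plated area = 12.5 × 2.72 = 34.00 cm²
Volume = 34.00 × 25.8×10⁻⁴ cm = 0.08772 cm³
m(Cr) = 0.08772 × 7.19 = 0.6307 g
n(Cr) = 0.6307 / 52.00 = 0.01213 mol; n(e⁻) = 3 × 0.01213 = 0.03639 mol
Q = 0.03639 × 96500 / 0.840 = 4181 C
t = 4181 / 13.6 = 307.4 s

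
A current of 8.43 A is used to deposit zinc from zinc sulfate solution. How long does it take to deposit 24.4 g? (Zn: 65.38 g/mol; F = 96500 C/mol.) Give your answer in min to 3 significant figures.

n(Zn) = 24.4 / 65.38 = 0.3732 mol
Zn²⁺ + 2e⁻ → Zn, so n(e⁻) = 2 × 0.3732 = 0.7464 mol
Q = 0.7464 × 96500 = 72030 C
t = Q / I = 72030 / 8.43 = 8544 s = 142 min

142 min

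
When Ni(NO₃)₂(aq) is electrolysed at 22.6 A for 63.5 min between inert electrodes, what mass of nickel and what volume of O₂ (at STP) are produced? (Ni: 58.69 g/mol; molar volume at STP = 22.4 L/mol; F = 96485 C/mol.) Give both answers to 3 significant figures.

Q = 22.6 × 3810 = 86110 C; n(e⁻) = 86110 / 96485 = 0.8925 mol
Cathode: Ni²⁺ + 2e⁻ → Ni → n(Ni) = 0.8925/2 = 0.4463 mol → 26.2 g
Anode: 2H₂O → O₂ + 4H⁺ + 4e⁻ → n(O₂) = 0.8925/4 = 0.2231 mol → 5.00 L

26.2 g Ni; 5.00 L O₂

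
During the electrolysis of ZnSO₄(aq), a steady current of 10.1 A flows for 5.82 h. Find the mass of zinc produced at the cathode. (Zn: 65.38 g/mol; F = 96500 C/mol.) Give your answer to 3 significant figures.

Charge passed = 10.1 × 20952 = 2.116×10^5 C
n(e⁻) = 2.116×10^5 / 96500 = 2.193 mol
Zn²⁺ + 2e⁻ → Zn, so n(Zn) = 2.193 / 2 = 1.097 mol
m = 1.097 × 65.38 = 71.7 g

71.7 g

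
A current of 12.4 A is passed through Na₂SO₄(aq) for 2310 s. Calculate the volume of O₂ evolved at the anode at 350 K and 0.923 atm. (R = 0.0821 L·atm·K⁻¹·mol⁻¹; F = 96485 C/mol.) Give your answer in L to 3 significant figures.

Q = 12.4 A × 2310 s = 28640 C
n(e⁻) = Q/F = 28640/96485 = 0.2968 mol
2H₂O → O₂ + 4H⁺ + 4e⁻, so n(O₂) = 0.2968 / 4 = 0.07420 mol
V = nRT/P = 0.07420 × 0.0821 × 350 / 0.923 = 2.310 L

2.31 L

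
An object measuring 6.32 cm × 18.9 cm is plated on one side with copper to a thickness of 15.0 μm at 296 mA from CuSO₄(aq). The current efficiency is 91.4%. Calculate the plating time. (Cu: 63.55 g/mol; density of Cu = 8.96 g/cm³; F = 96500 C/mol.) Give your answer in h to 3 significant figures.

Plated area = 6.32 × 18.9 = 119.4 cm²
Volume = 119.4 × 15.0×10⁻⁴ cm = 0.1791 cm³
m(Cu) = 0.1791 × 8.96 = 1.605 g
n(Cu) = 1.605 / 63.55 = 0.02526 mol; n(e⁻) = 2 × 0.02526 = 0.05052 mol
Q = 0.05052 × 96500 / 0.914 = 5334 C
t = 5334 / 0.296 = 18020 s = 5.01 h

5.01 h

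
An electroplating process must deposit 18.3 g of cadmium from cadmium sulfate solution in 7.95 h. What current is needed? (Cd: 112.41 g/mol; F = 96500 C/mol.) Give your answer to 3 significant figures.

1.10 A

n(Cd) = 18.3 / 112.41 = 0.1628 mol
Cd²⁺ + 2e⁻ → Cd, so n(e⁻) = 2 × 0.1628 = 0.3256 mol
Q = 0.3256 × 96500 = 31420 C
I = Q / t = 31420 / 28620 s = 1.10 A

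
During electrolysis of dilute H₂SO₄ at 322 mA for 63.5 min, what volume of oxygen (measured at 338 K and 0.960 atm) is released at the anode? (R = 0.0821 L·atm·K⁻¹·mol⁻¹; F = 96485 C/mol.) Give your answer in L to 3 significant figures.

Q = It = 0.322 × 3810 = 1227 C
n(e⁻) = Q/F = 1227/96485 = 0.01272 mol
2H₂O → O₂ + 4H⁺ + 4e⁻, so n(O₂) = 0.01272 / 4 = 0.003180 mol
V = nRT/P = 0.003180 × 0.0821 × 338 / 0.960 = 0.09192 L

0.0919 L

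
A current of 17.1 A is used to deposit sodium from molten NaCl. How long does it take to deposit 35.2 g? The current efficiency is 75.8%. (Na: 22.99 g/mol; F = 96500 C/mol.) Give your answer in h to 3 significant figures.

3.17 h

n(Na) = 35.2 / 22.99 = 1.531 mol
Na⁺ + e⁻ → Na, so n(e⁻) = 1.531 mol
Q = 1.531 × 96500 / 0.758 = 1.949×10^5 C
t = Q / I = 1.949×10^5 / 17.1 = 11400 s = 3.17 h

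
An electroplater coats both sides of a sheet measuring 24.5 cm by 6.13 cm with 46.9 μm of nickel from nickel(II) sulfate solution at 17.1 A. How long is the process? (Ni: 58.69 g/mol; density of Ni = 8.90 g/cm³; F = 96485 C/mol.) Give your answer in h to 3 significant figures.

Plated area = 2 × 24.5 × 6.13 = 300.4 cm²
Volume = 300.4 × 46.9×10⁻⁴ cm = 1.409 cm³
m(Ni) = 1.409 × 8.90 = 12.54 g
n(Ni) = 12.54 / 58.69 = 0.2137 mol; n(e⁻) = 2 × 0.2137 = 0.4274 mol
Q = 0.4274 × 96485 = 41240 C
t = 41240 / 17.1 = 2412 s = 0.670 h

0.670 h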